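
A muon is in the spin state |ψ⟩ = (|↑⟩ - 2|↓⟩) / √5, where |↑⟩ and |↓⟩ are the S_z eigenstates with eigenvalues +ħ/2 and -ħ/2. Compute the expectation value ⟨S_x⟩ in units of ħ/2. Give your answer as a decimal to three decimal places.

⟨σ_x⟩ = 2 Re(a* b)/(|a|²+|b|²) with a = 1, b = -2.
a* b = -2, so ⟨σ_x⟩ = -4/5.
⟨S_x⟩ = (ħ/2)·⟨σ_x⟩.

-0.800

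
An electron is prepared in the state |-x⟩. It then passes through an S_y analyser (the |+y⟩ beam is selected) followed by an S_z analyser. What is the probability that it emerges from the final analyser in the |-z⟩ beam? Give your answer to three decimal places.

0.250

First analyser (S_y): from |-x⟩, P(|+y⟩) = 1/2.
After stage 1 the state is |+y⟩; P(|-z⟩) = |⟨-z|+y⟩|² = 1/2.
Joint probability = 1/2 × 1/2 = 0.250.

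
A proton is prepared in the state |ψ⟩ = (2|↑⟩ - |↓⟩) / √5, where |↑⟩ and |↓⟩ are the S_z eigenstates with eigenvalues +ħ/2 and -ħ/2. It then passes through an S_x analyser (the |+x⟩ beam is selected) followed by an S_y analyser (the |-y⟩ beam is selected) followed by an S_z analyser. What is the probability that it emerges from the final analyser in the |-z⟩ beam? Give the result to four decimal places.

0.0250

First analyser (S_x): P(|+x⟩) = |⟨+x|ψ⟩|² = 1/10.
After stage 1 the state is |+x⟩; P(|-y⟩) = |⟨-y|+x⟩|² = 1/2.
After stage 2 the state is |-y⟩; P(|-z⟩) = |⟨-z|-y⟩|² = 1/2.
Joint probability = 1/10 × 1/2 × 1/2 = 0.0250.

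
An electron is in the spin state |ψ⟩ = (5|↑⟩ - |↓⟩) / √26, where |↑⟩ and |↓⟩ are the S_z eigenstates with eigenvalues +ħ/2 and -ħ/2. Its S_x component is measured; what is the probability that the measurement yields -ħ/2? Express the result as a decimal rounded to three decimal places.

0.692

|-x⟩ = (|↑⟩ - |↓⟩)/√2, so ⟨-x|ψ⟩ = (6) / (√2·√26).
P = |6|² / 52 = 36/52.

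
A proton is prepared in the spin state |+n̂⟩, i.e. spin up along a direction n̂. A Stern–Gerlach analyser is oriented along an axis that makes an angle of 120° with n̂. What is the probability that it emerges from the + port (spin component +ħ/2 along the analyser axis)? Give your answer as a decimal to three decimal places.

For spin-½, the probability of finding spin-up along an axis at angle θ to the initial spin direction is cos²(θ/2); spin-down is sin²(θ/2).
θ = 120°, so P = cos²(60°) ≈ 0.250.

0.250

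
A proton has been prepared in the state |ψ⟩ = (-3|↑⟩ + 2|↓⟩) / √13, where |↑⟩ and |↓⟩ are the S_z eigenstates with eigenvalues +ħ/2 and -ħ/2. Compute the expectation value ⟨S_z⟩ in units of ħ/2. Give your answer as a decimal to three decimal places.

⟨σ_z⟩ = |a|² - |b|² divided by |a|²+|b|², with a, b the |↑⟩, |↓⟩ amplitudes.
= (9 - 4)/13 = 5/13.
⟨S_z⟩ = (ħ/2)·⟨σ_z⟩.

0.385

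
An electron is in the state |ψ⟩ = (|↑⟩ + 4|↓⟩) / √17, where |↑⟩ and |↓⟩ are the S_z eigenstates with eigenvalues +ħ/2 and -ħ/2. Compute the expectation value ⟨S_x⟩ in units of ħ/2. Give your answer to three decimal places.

0.471

⟨σ_x⟩ = 2 Re(a* b)/(|a|²+|b|²) with a = 1, b = 4.
a* b = 4, so ⟨σ_x⟩ = 8/17.
⟨S_x⟩ = (ħ/2)·⟨σ_x⟩.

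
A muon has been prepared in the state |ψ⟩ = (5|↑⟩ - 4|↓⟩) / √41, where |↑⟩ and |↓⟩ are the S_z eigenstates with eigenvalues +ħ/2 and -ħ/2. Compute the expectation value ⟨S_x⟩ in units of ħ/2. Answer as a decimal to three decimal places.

-0.976

⟨σ_x⟩ = 2 Re(a* b)/(|a|²+|b|²) with a = 5, b = -4.
a* b = -20, so ⟨σ_x⟩ = -40/41.
⟨S_x⟩ = (ħ/2)·⟨σ_x⟩.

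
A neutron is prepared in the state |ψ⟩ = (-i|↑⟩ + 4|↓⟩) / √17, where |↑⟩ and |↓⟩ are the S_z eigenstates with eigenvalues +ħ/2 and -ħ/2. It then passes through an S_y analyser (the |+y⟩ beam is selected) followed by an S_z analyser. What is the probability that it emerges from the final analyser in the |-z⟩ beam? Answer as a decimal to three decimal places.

First analyser (S_y): P(|+y⟩) = |⟨+y|ψ⟩|² = 25/34.
After stage 1 the state is |+y⟩; P(|-z⟩) = |⟨-z|+y⟩|² = 1/2.
Joint probability = 25/34 × 1/2 = 0.368.

0.368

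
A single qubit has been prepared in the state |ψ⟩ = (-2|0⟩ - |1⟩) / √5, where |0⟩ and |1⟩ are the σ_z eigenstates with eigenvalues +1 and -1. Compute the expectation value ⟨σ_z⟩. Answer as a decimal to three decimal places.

⟨σ_z⟩ = |a|² - |b|² divided by |a|²+|b|², with a, b the |0⟩, |1⟩ amplitudes.
= (4 - 1)/5 = 3/5.

0.600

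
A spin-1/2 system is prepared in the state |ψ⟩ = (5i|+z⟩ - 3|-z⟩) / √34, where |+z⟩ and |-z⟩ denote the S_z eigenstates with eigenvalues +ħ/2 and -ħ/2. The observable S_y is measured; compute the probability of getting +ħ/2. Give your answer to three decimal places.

0.941

|+y⟩ = (|+z⟩ + i|-z⟩)/√2, so ⟨+y|ψ⟩ = (8i) / (√2·√34).
P = |8i|² / 68 = 64/68.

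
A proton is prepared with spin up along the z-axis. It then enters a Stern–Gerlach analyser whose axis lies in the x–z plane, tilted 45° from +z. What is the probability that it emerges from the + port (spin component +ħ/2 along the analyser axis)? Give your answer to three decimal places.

For spin-½, the probability of finding spin-up along an axis at angle θ to the initial spin direction is cos²(θ/2); spin-down is sin²(θ/2).
θ = 45°, so P = cos²(22.5°) ≈ 0.854.

0.854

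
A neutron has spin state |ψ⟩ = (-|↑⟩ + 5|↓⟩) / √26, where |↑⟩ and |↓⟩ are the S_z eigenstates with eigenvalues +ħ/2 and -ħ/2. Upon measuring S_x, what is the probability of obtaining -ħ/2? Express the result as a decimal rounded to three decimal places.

|-x⟩ = (|↑⟩ - |↓⟩)/√2, so ⟨-x|ψ⟩ = (-6) / (√2·√26).
P = |-6|² / 52 = 36/52.

0.692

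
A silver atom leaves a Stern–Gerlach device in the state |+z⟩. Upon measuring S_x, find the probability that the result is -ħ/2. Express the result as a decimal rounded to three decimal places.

0.500

In the S_z basis, |+z⟩ = |+z⟩ and |-x⟩ = (|+z⟩ - |-z⟩)/√2.
|⟨-x|+z⟩|² = 1/2.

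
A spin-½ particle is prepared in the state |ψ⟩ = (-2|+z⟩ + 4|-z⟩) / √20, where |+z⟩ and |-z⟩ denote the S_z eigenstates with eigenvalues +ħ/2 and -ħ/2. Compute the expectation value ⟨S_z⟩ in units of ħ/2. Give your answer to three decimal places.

-0.600

⟨σ_z⟩ = |a|² - |b|² divided by |a|²+|b|², with a, b the |+z⟩, |-z⟩ amplitudes.
= (4 - 16)/20 = -12/20.
⟨S_z⟩ = (ħ/2)·⟨σ_z⟩.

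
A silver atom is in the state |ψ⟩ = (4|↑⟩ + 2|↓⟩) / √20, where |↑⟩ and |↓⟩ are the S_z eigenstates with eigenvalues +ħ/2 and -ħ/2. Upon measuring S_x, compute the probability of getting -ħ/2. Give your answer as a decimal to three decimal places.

|-x⟩ = (|↑⟩ - |↓⟩)/√2, so ⟨-x|ψ⟩ = (2) / (√2·√20).
P = |2|² / 40 = 4/40.

0.100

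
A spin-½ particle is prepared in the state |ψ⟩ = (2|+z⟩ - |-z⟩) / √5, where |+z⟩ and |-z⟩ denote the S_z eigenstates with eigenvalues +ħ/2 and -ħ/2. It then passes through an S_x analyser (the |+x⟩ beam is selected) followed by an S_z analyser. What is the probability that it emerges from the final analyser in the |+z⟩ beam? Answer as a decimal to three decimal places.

First analyser (S_x): P(|+x⟩) = |⟨+x|ψ⟩|² = 1/10.
After stage 1 the state is |+x⟩; P(|+z⟩) = |⟨+z|+x⟩|² = 1/2.
Joint probability = 1/10 × 1/2 = 0.050.

0.050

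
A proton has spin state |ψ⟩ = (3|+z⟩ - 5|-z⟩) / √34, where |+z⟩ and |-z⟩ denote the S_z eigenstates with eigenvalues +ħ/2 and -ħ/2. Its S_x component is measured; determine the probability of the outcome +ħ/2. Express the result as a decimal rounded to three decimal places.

|+x⟩ = (|+z⟩ + |-z⟩)/√2, so ⟨+x|ψ⟩ = (-2) / (√2·√34).
P = |-2|² / 68 = 4/68.

0.059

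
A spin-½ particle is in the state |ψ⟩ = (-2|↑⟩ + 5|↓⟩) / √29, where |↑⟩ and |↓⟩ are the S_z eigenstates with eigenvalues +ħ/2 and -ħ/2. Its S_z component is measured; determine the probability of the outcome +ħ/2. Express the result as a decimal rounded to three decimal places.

0.138

The +ħ/2 outcome corresponds to |↑⟩. Its amplitude in |ψ⟩ is -2/√29.
P = |-2|² / 29 = 4/29.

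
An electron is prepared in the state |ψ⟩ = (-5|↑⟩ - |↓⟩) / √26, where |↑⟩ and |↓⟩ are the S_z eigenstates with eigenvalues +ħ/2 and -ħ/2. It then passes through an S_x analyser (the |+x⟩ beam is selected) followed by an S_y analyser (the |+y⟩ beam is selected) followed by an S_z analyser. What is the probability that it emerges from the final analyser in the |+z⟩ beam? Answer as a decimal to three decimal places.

0.173

First analyser (S_x): P(|+x⟩) = |⟨+x|ψ⟩|² = 36/52.
After stage 1 the state is |+x⟩; P(|+y⟩) = |⟨+y|+x⟩|² = 1/2.
After stage 2 the state is |+y⟩; P(|+z⟩) = |⟨+z|+y⟩|² = 1/2.
Joint probability = 36/52 × 1/2 × 1/2 = 0.173.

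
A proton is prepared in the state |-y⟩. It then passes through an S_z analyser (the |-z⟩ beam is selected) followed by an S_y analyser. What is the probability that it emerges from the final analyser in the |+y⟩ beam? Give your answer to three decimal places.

0.250

First analyser (S_z): from |-y⟩, P(|-z⟩) = 1/2.
After stage 1 the state is |-z⟩; P(|+y⟩) = |⟨+y|-z⟩|² = 1/2.
Joint probability = 1/2 × 1/2 = 0.250.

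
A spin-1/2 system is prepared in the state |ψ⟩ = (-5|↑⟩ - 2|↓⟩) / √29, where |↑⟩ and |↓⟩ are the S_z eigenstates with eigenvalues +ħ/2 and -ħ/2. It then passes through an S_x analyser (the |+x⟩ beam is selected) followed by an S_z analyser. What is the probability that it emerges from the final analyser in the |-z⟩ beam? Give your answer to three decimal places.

0.422

First analyser (S_x): P(|+x⟩) = |⟨+x|ψ⟩|² = 49/58.
After stage 1 the state is |+x⟩; P(|-z⟩) = |⟨-z|+x⟩|² = 1/2.
Joint probability = 49/58 × 1/2 = 0.422.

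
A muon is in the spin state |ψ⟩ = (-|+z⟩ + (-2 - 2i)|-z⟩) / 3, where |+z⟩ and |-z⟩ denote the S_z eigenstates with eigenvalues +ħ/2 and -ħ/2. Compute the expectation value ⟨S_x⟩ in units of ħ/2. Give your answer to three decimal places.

0.444

⟨σ_x⟩ = 2 Re(a* b)/(|a|²+|b|²) with a = -1, b = (-2 - 2i).
a* b = (2 + 2i), so ⟨σ_x⟩ = 4/9.
⟨S_x⟩ = (ħ/2)·⟨σ_x⟩.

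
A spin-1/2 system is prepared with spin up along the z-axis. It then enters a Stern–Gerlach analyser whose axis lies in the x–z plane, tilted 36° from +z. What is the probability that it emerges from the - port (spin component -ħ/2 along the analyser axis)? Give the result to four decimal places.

For spin-½, the probability of finding spin-up along an axis at angle θ to the initial spin direction is cos²(θ/2); spin-down is sin²(θ/2).
θ = 36°, so P = sin²(18°) ≈ 0.0955.

0.0955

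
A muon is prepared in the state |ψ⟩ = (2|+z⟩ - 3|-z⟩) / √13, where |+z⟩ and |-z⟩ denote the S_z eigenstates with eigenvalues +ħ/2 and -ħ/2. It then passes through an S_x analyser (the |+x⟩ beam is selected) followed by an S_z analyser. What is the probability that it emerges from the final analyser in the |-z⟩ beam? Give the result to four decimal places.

First analyser (S_x): P(|+x⟩) = |⟨+x|ψ⟩|² = 1/26.
After stage 1 the state is |+x⟩; P(|-z⟩) = |⟨-z|+x⟩|² = 1/2.
Joint probability = 1/26 × 1/2 = 0.0192.

0.0192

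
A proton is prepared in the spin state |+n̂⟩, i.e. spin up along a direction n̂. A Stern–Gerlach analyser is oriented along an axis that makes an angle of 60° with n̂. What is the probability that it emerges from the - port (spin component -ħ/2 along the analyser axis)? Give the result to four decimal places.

0.2500

For spin-½, the probability of finding spin-up along an axis at angle θ to the initial spin direction is cos²(θ/2); spin-down is sin²(θ/2).
θ = 60°, so P = sin²(30°) ≈ 0.2500.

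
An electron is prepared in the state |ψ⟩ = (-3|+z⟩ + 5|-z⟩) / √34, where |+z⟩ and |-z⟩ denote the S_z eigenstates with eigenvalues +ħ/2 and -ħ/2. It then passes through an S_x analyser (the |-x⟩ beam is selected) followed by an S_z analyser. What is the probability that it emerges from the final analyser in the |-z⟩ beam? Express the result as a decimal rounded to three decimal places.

First analyser (S_x): P(|-x⟩) = |⟨-x|ψ⟩|² = 64/68.
After stage 1 the state is |-x⟩; P(|-z⟩) = |⟨-z|-x⟩|² = 1/2.
Joint probability = 64/68 × 1/2 = 0.471.

0.471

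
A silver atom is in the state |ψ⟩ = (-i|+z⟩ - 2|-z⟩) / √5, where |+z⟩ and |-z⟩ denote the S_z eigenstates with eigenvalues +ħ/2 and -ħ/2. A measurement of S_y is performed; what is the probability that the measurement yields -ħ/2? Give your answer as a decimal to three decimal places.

0.900

|-y⟩ = (|+z⟩ - i|-z⟩)/√2, so ⟨-y|ψ⟩ = (-3i) / (√2·√5).
P = |-3i|² / 10 = 9/10.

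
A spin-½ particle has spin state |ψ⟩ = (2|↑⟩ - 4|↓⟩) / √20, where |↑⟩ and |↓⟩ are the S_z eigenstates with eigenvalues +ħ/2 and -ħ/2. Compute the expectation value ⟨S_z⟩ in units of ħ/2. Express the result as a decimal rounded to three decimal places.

⟨σ_z⟩ = |a|² - |b|² divided by |a|²+|b|², with a, b the |↑⟩, |↓⟩ amplitudes.
= (4 - 16)/20 = -12/20.
⟨S_z⟩ = (ħ/2)·⟨σ_z⟩.

-0.600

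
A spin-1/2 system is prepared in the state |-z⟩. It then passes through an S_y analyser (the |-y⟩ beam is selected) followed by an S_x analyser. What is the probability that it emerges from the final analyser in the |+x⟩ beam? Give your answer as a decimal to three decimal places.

0.250

First analyser (S_y): from |-z⟩, P(|-y⟩) = 1/2.
After stage 1 the state is |-y⟩; P(|+x⟩) = |⟨+x|-y⟩|² = 1/2.
Joint probability = 1/2 × 1/2 = 0.250.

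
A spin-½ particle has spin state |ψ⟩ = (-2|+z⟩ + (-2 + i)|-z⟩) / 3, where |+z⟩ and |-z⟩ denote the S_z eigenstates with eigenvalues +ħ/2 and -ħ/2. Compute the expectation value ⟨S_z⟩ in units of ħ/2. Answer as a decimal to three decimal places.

-0.111

⟨σ_z⟩ = |a|² - |b|² divided by |a|²+|b|², with a, b the |+z⟩, |-z⟩ amplitudes.
= (4 - 5)/9 = -1/9.
⟨S_z⟩ = (ħ/2)·⟨σ_z⟩.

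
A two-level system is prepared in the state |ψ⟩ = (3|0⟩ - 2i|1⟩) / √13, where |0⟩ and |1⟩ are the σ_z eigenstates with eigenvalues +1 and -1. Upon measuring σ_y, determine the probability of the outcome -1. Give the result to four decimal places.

|-y⟩ = (|0⟩ - i|1⟩)/√2, so ⟨-y|ψ⟩ = (5) / (√2·√13).
P = |5|² / 26 = 25/26.

0.9615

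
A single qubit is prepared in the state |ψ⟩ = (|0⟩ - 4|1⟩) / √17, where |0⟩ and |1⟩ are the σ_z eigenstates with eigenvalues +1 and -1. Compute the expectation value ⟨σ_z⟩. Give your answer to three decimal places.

-0.882

⟨σ_z⟩ = |a|² - |b|² divided by |a|²+|b|², with a, b the |0⟩, |1⟩ amplitudes.
= (1 - 16)/17 = -15/17.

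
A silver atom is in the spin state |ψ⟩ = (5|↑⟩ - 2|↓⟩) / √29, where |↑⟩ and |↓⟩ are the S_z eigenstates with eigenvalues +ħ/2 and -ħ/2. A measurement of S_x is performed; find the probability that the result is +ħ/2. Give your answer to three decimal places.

0.155

|+x⟩ = (|↑⟩ + |↓⟩)/√2, so ⟨+x|ψ⟩ = (3) / (√2·√29).
P = |3|² / 58 = 9/58.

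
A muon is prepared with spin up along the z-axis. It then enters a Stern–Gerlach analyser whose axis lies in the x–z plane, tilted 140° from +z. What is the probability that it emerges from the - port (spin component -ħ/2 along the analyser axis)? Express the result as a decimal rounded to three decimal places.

0.883

For spin-½, the probability of finding spin-up along an axis at angle θ to the initial spin direction is cos²(θ/2); spin-down is sin²(θ/2).
θ = 140°, so P = sin²(70°) ≈ 0.883.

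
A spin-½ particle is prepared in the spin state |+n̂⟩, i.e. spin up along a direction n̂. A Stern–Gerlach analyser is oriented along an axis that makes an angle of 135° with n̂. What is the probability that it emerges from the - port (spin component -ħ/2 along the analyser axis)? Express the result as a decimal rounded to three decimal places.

0.854

For spin-½, the probability of finding spin-up along an axis at angle θ to the initial spin direction is cos²(θ/2); spin-down is sin²(θ/2).
θ = 135°, so P = sin²(67.5°) ≈ 0.854.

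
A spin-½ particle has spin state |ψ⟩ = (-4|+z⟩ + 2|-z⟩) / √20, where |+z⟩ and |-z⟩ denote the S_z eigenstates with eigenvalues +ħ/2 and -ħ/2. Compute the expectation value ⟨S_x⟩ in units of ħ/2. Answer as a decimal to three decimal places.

⟨σ_x⟩ = 2 Re(a* b)/(|a|²+|b|²) with a = -4, b = 2.
a* b = -8, so ⟨σ_x⟩ = -16/20.
⟨S_x⟩ = (ħ/2)·⟨σ_x⟩.

-0.800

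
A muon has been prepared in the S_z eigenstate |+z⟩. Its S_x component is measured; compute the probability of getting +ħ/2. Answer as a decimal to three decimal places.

0.500

In the S_z basis, |+z⟩ = |↑⟩ and |+x⟩ = (|↑⟩ + |↓⟩)/√2.
|⟨+x|+z⟩|² = 1/2.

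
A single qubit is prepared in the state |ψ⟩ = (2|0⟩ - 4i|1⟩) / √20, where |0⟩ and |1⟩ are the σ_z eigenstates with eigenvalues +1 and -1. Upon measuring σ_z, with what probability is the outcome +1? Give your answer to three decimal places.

0.200

The +1 outcome corresponds to |0⟩. Its amplitude in |ψ⟩ is 2/√20.
P = |2|² / 20 = 4/20.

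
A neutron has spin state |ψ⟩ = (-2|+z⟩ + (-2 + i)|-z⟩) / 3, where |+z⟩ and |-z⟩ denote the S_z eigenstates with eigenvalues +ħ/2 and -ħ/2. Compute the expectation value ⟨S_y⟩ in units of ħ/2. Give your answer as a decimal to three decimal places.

-0.444

⟨σ_y⟩ = 2 Im(a* b)/(|a|²+|b|²) with a = -2, b = (-2 + i).
a* b = (4 - 2i), so ⟨σ_y⟩ = -4/9.
⟨S_y⟩ = (ħ/2)·⟨σ_y⟩.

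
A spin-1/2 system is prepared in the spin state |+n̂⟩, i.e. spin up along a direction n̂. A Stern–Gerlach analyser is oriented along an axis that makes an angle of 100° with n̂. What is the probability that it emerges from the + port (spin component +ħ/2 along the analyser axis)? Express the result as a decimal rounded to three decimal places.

0.413

For spin-½, the probability of finding spin-up along an axis at angle θ to the initial spin direction is cos²(θ/2); spin-down is sin²(θ/2).
θ = 100°, so P = cos²(50°) ≈ 0.413.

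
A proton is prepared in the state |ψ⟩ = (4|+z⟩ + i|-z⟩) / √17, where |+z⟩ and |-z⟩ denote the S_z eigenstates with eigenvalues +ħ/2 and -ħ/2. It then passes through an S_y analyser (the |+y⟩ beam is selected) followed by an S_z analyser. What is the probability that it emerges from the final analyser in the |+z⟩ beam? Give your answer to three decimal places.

First analyser (S_y): P(|+y⟩) = |⟨+y|ψ⟩|² = 25/34.
After stage 1 the state is |+y⟩; P(|+z⟩) = |⟨+z|+y⟩|² = 1/2.
Joint probability = 25/34 × 1/2 = 0.368.

0.368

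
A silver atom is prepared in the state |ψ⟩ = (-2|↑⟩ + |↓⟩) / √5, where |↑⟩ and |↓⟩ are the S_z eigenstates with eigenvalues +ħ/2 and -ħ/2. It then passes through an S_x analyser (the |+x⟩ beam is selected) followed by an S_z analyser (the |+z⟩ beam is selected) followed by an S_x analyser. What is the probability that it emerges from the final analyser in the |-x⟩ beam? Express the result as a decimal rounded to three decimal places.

First analyser (S_x): P(|+x⟩) = |⟨+x|ψ⟩|² = 1/10.
After stage 1 the state is |+x⟩; P(|+z⟩) = |⟨+z|+x⟩|² = 1/2.
After stage 2 the state is |+z⟩; P(|-x⟩) = |⟨-x|+z⟩|² = 1/2.
Joint probability = 1/10 × 1/2 × 1/2 = 0.025.

0.025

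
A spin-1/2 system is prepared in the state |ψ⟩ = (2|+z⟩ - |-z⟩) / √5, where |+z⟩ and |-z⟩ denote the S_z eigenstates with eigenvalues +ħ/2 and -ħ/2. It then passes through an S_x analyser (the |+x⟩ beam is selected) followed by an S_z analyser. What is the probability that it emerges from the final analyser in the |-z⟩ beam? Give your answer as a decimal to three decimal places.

0.050

First analyser (S_x): P(|+x⟩) = |⟨+x|ψ⟩|² = 1/10.
After stage 1 the state is |+x⟩; P(|-z⟩) = |⟨-z|+x⟩|² = 1/2.
Joint probability = 1/10 × 1/2 = 0.050.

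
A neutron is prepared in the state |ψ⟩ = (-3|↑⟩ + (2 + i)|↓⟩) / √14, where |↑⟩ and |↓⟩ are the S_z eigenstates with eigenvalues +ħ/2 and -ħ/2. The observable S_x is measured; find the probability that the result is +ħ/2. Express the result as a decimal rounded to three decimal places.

0.071

|+x⟩ = (|↑⟩ + |↓⟩)/√2, so ⟨+x|ψ⟩ = (-1 + i) / (√2·√14).
P = |-1 + i|² / 28 = 2/28.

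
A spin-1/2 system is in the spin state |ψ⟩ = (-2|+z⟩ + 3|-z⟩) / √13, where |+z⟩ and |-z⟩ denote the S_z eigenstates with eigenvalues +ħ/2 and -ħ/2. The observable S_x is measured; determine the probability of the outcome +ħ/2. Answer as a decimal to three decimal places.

|+x⟩ = (|+z⟩ + |-z⟩)/√2, so ⟨+x|ψ⟩ = (1) / (√2·√13).
P = |1|² / 26 = 1/26.

0.038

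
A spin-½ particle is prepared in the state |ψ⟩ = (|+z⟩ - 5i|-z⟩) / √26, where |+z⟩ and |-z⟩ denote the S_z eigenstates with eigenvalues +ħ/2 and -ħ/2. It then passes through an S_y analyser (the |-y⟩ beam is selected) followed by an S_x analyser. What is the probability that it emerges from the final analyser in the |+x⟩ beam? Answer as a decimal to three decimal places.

First analyser (S_y): P(|-y⟩) = |⟨-y|ψ⟩|² = 36/52.
After stage 1 the state is |-y⟩; P(|+x⟩) = |⟨+x|-y⟩|² = 1/2.
Joint probability = 36/52 × 1/2 = 0.346.

0.346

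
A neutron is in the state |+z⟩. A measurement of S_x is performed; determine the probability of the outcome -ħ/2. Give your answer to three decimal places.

0.500

In the S_z basis, |+z⟩ = |↑⟩ and |-x⟩ = (|↑⟩ - |↓⟩)/√2.
|⟨-x|+z⟩|² = 1/2.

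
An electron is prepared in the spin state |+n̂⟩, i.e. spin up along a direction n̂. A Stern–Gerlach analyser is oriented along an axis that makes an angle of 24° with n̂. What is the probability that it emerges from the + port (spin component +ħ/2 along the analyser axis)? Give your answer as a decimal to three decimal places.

For spin-½, the probability of finding spin-up along an axis at angle θ to the initial spin direction is cos²(θ/2); spin-down is sin²(θ/2).
θ = 24°, so P = cos²(12°) ≈ 0.957.

0.957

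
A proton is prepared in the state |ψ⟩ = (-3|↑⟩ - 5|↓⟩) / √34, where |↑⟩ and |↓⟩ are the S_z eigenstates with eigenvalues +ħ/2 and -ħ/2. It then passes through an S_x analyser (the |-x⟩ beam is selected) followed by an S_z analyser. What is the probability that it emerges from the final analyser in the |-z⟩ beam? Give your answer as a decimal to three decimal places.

First analyser (S_x): P(|-x⟩) = |⟨-x|ψ⟩|² = 4/68.
After stage 1 the state is |-x⟩; P(|-z⟩) = |⟨-z|-x⟩|² = 1/2.
Joint probability = 4/68 × 1/2 = 0.029.

0.029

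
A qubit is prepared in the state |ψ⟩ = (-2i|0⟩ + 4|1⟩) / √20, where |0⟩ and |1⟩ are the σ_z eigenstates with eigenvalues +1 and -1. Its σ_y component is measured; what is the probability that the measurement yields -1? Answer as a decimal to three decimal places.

|-y⟩ = (|0⟩ - i|1⟩)/√2, so ⟨-y|ψ⟩ = (2i) / (√2·√20).
P = |2i|² / 40 = 4/40.

0.100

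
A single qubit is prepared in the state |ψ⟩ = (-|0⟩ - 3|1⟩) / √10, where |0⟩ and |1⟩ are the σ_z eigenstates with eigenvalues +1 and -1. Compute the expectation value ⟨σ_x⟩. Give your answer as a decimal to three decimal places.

⟨σ_x⟩ = 2 Re(a* b)/(|a|²+|b|²) with a = -1, b = -3.
a* b = 3, so ⟨σ_x⟩ = 6/10.

0.600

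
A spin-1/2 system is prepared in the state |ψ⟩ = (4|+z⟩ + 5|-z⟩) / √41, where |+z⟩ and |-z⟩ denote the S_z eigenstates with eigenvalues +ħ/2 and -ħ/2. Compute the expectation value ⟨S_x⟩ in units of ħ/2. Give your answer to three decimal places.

⟨σ_x⟩ = 2 Re(a* b)/(|a|²+|b|²) with a = 4, b = 5.
a* b = 20, so ⟨σ_x⟩ = 40/41.
⟨S_x⟩ = (ħ/2)·⟨σ_x⟩.

0.976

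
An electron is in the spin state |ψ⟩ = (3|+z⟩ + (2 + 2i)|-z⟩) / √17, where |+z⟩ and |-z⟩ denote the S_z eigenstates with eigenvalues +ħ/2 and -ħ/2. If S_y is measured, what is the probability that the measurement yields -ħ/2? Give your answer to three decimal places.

|-y⟩ = (|+z⟩ - i|-z⟩)/√2, so ⟨-y|ψ⟩ = (1 + 2i) / (√2·√17).
P = |1 + 2i|² / 34 = 5/34.

0.147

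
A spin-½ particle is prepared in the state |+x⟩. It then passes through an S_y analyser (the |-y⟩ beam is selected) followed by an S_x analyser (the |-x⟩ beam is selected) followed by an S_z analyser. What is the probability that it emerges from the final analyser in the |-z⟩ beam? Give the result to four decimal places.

First analyser (S_y): from |+x⟩, P(|-y⟩) = 1/2.
After stage 1 the state is |-y⟩; P(|-x⟩) = |⟨-x|-y⟩|² = 1/2.
After stage 2 the state is |-x⟩; P(|-z⟩) = |⟨-z|-x⟩|² = 1/2.
Joint probability = 1/2 × 1/2 × 1/2 = 0.1250.

0.1250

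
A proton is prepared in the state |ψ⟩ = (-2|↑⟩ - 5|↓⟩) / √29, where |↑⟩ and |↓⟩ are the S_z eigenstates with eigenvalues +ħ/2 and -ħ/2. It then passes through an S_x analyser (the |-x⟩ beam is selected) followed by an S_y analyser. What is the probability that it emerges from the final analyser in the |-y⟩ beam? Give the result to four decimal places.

First analyser (S_x): P(|-x⟩) = |⟨-x|ψ⟩|² = 9/58.
After stage 1 the state is |-x⟩; P(|-y⟩) = |⟨-y|-x⟩|² = 1/2.
Joint probability = 9/58 × 1/2 = 0.0776.

0.0776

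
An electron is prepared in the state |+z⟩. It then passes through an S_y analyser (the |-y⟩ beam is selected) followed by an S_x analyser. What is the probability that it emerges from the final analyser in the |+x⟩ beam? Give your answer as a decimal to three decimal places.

0.250

First analyser (S_y): from |+z⟩, P(|-y⟩) = 1/2.
After stage 1 the state is |-y⟩; P(|+x⟩) = |⟨+x|-y⟩|² = 1/2.
Joint probability = 1/2 × 1/2 = 0.250.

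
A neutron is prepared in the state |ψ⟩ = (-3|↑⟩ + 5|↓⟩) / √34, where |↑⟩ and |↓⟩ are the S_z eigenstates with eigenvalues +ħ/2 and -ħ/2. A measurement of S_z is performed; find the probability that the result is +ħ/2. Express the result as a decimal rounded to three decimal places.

0.265

The +ħ/2 outcome corresponds to |↑⟩. Its amplitude in |ψ⟩ is -3/√34.
P = |-3|² / 34 = 9/34.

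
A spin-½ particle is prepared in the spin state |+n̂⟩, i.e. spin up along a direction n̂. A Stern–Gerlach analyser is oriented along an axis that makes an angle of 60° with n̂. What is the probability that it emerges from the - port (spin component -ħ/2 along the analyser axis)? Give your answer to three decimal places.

For spin-½, the probability of finding spin-up along an axis at angle θ to the initial spin direction is cos²(θ/2); spin-down is sin²(θ/2).
θ = 60°, so P = sin²(30°) ≈ 0.250.

0.250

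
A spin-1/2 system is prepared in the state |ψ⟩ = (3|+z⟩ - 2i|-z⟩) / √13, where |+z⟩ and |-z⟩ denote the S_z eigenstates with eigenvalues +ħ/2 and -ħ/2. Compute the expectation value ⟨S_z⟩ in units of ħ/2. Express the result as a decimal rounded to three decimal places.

⟨σ_z⟩ = |a|² - |b|² divided by |a|²+|b|², with a, b the |+z⟩, |-z⟩ amplitudes.
= (9 - 4)/13 = 5/13.
⟨S_z⟩ = (ħ/2)·⟨σ_z⟩.

0.385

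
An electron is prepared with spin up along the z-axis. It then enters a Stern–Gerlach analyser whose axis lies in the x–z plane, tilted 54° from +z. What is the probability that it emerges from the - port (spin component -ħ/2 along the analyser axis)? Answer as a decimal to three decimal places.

For spin-½, the probability of finding spin-up along an axis at angle θ to the initial spin direction is cos²(θ/2); spin-down is sin²(θ/2).
θ = 54°, so P = sin²(27°) ≈ 0.206.

0.206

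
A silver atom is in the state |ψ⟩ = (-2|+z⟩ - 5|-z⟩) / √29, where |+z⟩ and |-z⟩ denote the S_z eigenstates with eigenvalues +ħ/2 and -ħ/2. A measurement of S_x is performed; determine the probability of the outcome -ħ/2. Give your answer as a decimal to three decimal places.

0.155

|-x⟩ = (|+z⟩ - |-z⟩)/√2, so ⟨-x|ψ⟩ = (3) / (√2·√29).
P = |3|² / 58 = 9/58.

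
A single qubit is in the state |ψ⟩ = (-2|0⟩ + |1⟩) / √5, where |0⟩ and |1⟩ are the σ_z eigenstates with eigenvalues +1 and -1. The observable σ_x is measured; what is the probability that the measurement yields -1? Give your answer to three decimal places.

|-x⟩ = (|0⟩ - |1⟩)/√2, so ⟨-x|ψ⟩ = (-3) / (√2·√5).
P = |-3|² / 10 = 9/10.

0.900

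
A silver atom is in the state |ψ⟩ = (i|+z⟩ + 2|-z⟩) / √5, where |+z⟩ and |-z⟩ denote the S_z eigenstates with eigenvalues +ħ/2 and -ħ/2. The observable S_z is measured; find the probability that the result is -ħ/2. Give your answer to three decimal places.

The -ħ/2 outcome corresponds to |-z⟩. Its amplitude in |ψ⟩ is 2/√5.
P = |2|² / 5 = 4/5.

0.800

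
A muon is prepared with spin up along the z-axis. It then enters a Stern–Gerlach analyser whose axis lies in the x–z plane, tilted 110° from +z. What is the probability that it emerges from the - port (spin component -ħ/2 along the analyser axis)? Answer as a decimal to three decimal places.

0.671

For spin-½, the probability of finding spin-up along an axis at angle θ to the initial spin direction is cos²(θ/2); spin-down is sin²(θ/2).
θ = 110°, so P = sin²(55°) ≈ 0.671.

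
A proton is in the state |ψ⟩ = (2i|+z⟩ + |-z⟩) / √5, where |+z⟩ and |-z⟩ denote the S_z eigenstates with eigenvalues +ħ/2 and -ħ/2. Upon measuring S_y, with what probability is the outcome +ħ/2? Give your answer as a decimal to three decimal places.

0.100

|+y⟩ = (|+z⟩ + i|-z⟩)/√2, so ⟨+y|ψ⟩ = (i) / (√2·√5).
P = |i|² / 10 = 1/10.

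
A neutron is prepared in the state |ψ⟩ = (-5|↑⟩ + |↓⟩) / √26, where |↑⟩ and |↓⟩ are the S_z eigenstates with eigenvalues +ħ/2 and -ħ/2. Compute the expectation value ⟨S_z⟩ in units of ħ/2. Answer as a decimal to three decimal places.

⟨σ_z⟩ = |a|² - |b|² divided by |a|²+|b|², with a, b the |↑⟩, |↓⟩ amplitudes.
= (25 - 1)/26 = 24/26.
⟨S_z⟩ = (ħ/2)·⟨σ_z⟩.

0.923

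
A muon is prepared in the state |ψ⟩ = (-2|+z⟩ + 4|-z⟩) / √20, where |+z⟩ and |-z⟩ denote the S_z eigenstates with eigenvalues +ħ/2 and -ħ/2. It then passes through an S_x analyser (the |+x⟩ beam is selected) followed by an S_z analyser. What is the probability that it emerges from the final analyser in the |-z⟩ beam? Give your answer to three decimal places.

0.050

First analyser (S_x): P(|+x⟩) = |⟨+x|ψ⟩|² = 4/40.
After stage 1 the state is |+x⟩; P(|-z⟩) = |⟨-z|+x⟩|² = 1/2.
Joint probability = 4/40 × 1/2 = 0.050.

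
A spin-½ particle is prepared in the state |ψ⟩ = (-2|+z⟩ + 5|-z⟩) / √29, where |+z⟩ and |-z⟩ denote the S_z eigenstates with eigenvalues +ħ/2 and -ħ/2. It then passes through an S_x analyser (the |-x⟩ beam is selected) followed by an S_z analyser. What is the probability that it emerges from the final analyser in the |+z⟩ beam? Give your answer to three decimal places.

0.422

First analyser (S_x): P(|-x⟩) = |⟨-x|ψ⟩|² = 49/58.
After stage 1 the state is |-x⟩; P(|+z⟩) = |⟨+z|-x⟩|² = 1/2.
Joint probability = 49/58 × 1/2 = 0.422.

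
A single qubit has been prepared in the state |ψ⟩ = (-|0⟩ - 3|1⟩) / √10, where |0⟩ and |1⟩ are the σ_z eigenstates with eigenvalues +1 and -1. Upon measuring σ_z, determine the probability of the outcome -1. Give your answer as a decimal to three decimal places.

0.900

The -1 outcome corresponds to |1⟩. Its amplitude in |ψ⟩ is -3/√10.
P = |-3|² / 10 = 9/10.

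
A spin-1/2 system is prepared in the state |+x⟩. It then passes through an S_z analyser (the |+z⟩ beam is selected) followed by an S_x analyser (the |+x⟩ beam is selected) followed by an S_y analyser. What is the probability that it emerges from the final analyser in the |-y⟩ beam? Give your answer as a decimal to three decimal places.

0.125

First analyser (S_z): from |+x⟩, P(|+z⟩) = 1/2.
After stage 1 the state is |+z⟩; P(|+x⟩) = |⟨+x|+z⟩|² = 1/2.
After stage 2 the state is |+x⟩; P(|-y⟩) = |⟨-y|+x⟩|² = 1/2.
Joint probability = 1/2 × 1/2 × 1/2 = 0.125.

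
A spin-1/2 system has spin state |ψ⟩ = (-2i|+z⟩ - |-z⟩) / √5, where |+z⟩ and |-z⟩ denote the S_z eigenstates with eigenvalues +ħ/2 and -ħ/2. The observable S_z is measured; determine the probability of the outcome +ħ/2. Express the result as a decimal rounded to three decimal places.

0.800

The +ħ/2 outcome corresponds to |+z⟩. Its amplitude in |ψ⟩ is -2i/√5.
P = |-2i|² / 5 = 4/5.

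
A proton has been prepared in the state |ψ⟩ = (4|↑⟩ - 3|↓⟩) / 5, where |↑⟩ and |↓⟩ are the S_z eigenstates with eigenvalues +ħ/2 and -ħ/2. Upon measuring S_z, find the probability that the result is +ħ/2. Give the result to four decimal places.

The +ħ/2 outcome corresponds to |↑⟩. Its amplitude in |ψ⟩ is 4/5.
P = |4|² / 25 = 16/25.

0.6400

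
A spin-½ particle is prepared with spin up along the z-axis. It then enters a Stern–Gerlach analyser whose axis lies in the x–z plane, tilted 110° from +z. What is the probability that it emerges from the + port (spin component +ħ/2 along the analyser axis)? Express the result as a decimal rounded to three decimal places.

For spin-½, the probability of finding spin-up along an axis at angle θ to the initial spin direction is cos²(θ/2); spin-down is sin²(θ/2).
θ = 110°, so P = cos²(55°) ≈ 0.329.

0.329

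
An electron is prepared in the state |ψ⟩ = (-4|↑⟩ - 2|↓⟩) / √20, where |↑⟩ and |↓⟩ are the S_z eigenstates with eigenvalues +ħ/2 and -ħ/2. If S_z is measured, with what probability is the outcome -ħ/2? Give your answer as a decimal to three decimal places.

The -ħ/2 outcome corresponds to |↓⟩. Its amplitude in |ψ⟩ is -2/√20.
P = |-2|² / 20 = 4/20.

0.200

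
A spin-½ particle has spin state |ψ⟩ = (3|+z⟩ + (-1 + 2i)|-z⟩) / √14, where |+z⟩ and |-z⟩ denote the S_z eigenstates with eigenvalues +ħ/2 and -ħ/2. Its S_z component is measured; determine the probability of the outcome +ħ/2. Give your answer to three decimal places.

The +ħ/2 outcome corresponds to |+z⟩. Its amplitude in |ψ⟩ is 3/√14.
P = |3|² / 14 = 9/14.

0.643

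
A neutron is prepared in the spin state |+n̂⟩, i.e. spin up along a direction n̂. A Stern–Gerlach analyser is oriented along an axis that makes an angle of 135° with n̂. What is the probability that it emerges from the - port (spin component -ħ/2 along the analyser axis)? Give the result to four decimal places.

0.8536

For spin-½, the probability of finding spin-up along an axis at angle θ to the initial spin direction is cos²(θ/2); spin-down is sin²(θ/2).
θ = 135°, so P = sin²(67.5°) ≈ 0.8536.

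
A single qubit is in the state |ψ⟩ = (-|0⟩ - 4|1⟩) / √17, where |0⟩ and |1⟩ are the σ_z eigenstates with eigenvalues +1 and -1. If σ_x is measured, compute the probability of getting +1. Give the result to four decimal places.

|+x⟩ = (|0⟩ + |1⟩)/√2, so ⟨+x|ψ⟩ = (-5) / (√2·√17).
P = |-5|² / 34 = 25/34.

0.7353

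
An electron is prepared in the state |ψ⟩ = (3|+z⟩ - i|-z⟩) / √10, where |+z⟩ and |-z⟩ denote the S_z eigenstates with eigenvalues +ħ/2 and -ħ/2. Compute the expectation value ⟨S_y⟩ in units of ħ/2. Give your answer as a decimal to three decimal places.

⟨σ_y⟩ = 2 Im(a* b)/(|a|²+|b|²) with a = 3, b = -i.
a* b = -3i, so ⟨σ_y⟩ = -6/10.
⟨S_y⟩ = (ħ/2)·⟨σ_y⟩.

-0.600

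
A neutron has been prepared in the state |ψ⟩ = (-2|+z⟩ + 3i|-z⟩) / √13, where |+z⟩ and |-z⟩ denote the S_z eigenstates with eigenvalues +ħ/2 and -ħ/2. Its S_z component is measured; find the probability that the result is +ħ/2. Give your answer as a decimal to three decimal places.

0.308

The +ħ/2 outcome corresponds to |+z⟩. Its amplitude in |ψ⟩ is -2/√13.
P = |-2|² / 13 = 4/13.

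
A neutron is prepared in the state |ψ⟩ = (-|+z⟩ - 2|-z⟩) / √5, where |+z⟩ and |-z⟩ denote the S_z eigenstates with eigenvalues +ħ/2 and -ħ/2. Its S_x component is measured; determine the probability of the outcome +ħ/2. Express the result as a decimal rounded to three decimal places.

0.900

|+x⟩ = (|+z⟩ + |-z⟩)/√2, so ⟨+x|ψ⟩ = (-3) / (√2·√5).
P = |-3|² / 10 = 9/10.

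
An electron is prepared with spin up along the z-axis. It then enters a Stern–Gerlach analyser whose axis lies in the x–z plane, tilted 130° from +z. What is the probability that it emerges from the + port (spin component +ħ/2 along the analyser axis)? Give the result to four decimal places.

For spin-½, the probability of finding spin-up along an axis at angle θ to the initial spin direction is cos²(θ/2); spin-down is sin²(θ/2).
θ = 130°, so P = cos²(65°) ≈ 0.1786.

0.1786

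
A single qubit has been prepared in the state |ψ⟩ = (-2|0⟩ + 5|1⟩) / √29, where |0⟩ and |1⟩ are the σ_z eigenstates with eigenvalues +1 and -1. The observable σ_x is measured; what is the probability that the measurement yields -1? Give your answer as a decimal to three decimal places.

|-x⟩ = (|0⟩ - |1⟩)/√2, so ⟨-x|ψ⟩ = (-7) / (√2·√29).
P = |-7|² / 58 = 49/58.

0.845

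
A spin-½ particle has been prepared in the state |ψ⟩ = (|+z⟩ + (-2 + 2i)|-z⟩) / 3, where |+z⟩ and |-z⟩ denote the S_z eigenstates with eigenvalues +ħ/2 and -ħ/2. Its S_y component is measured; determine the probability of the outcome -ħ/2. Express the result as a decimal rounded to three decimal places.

|-y⟩ = (|+z⟩ - i|-z⟩)/√2, so ⟨-y|ψ⟩ = (-1 - 2i) / (√2·3).
P = |-1 - 2i|² / 18 = 5/18.

0.278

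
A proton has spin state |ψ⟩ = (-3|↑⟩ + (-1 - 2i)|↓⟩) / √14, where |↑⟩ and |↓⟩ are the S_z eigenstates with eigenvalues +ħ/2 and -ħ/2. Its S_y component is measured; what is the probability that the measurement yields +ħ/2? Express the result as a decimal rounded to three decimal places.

0.929

|+y⟩ = (|↑⟩ + i|↓⟩)/√2, so ⟨+y|ψ⟩ = (-5 + i) / (√2·√14).
P = |-5 + i|² / 28 = 26/28.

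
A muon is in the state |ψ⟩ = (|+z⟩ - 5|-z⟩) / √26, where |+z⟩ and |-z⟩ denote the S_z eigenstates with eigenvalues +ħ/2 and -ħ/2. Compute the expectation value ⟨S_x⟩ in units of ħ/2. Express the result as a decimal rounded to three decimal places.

⟨σ_x⟩ = 2 Re(a* b)/(|a|²+|b|²) with a = 1, b = -5.
a* b = -5, so ⟨σ_x⟩ = -10/26.
⟨S_x⟩ = (ħ/2)·⟨σ_x⟩.

-0.385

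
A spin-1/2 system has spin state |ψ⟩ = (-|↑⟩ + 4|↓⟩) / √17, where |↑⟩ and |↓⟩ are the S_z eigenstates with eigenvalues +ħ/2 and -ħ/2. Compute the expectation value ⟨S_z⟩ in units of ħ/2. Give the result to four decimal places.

⟨σ_z⟩ = |a|² - |b|² divided by |a|²+|b|², with a, b the |↑⟩, |↓⟩ amplitudes.
= (1 - 16)/17 = -15/17.
⟨S_z⟩ = (ħ/2)·⟨σ_z⟩.

-0.8824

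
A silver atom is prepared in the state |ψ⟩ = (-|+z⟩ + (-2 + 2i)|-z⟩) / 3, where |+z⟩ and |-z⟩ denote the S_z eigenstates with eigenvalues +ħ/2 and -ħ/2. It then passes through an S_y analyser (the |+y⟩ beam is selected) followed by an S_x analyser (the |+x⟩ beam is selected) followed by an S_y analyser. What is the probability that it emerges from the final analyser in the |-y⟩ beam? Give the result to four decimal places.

First analyser (S_y): P(|+y⟩) = |⟨+y|ψ⟩|² = 5/18.
After stage 1 the state is |+y⟩; P(|+x⟩) = |⟨+x|+y⟩|² = 1/2.
After stage 2 the state is |+x⟩; P(|-y⟩) = |⟨-y|+x⟩|² = 1/2.
Joint probability = 5/18 × 1/2 × 1/2 = 0.0694.

0.0694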